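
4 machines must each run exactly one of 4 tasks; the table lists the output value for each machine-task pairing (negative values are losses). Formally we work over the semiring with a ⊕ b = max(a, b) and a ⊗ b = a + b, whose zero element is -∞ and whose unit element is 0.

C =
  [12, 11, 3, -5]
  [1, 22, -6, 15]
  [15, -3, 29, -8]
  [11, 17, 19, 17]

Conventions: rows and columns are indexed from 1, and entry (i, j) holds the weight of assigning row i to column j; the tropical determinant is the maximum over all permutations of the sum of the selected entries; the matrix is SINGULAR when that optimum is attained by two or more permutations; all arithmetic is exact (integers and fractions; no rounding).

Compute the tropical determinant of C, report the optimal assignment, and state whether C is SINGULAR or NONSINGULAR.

σ = (1, 2, 3, 4): 12 + 22 + 29 + 17 = 80
σ = (1, 2, 4, 3): 12 + 22 + (-8) + 19 = 45
σ = (1, 3, 2, 4): 12 + (-6) + (-3) + 17 = 20
σ = (1, 3, 4, 2): 12 + (-6) + (-8) + 17 = 15
σ = (1, 4, 2, 3): 12 + 15 + (-3) + 19 = 43
σ = (1, 4, 3, 2): 12 + 15 + 29 + 17 = 73
σ = (2, 1, 3, 4): 11 + 1 + 29 + 17 = 58
σ = (2, 1, 4, 3): 11 + 1 + (-8) + 19 = 23
σ = (2, 3, 1, 4): 11 + (-6) + 15 + 17 = 37
σ = (2, 3, 4, 1): 11 + (-6) + (-8) + 11 = 8
σ = (2, 4, 1, 3): 11 + 15 + 15 + 19 = 60
σ = (2, 4, 3, 1): 11 + 15 + 29 + 11 = 66
σ = (3, 1, 2, 4): 3 + 1 + (-3) + 17 = 18
σ = (3, 1, 4, 2): 3 + 1 + (-8) + 17 = 13
σ = (3, 2, 1, 4): 3 + 22 + 15 + 17 = 57
σ = (3, 2, 4, 1): 3 + 22 + (-8) + 11 = 28
σ = (3, 4, 1, 2): 3 + 15 + 15 + 17 = 50
σ = (3, 4, 2, 1): 3 + 15 + (-3) + 11 = 26
σ = (4, 1, 2, 3): (-5) + 1 + (-3) + 19 = 12
σ = (4, 1, 3, 2): (-5) + 1 + 29 + 17 = 42
σ = (4, 2, 1, 3): (-5) + 22 + 15 + 19 = 51
σ = (4, 2, 3, 1): (-5) + 22 + 29 + 11 = 57
σ = (4, 3, 1, 2): (-5) + (-6) + 15 + 17 = 21
σ = (4, 3, 2, 1): (-5) + (-6) + (-3) + 11 = -3
Optimal value attained by: σ = (1, 2, 3, 4).
Answer: det⊕(C) = 80; verdict: NONSINGULAR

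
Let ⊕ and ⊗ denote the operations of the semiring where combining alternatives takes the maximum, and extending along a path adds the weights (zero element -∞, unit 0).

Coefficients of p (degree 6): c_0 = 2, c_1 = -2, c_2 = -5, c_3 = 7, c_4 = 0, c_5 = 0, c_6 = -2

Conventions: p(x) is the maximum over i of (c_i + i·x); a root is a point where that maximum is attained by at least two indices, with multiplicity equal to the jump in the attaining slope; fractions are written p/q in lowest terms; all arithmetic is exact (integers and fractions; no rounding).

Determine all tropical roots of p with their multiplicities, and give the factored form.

hull edge (i=0, c=2) to (i=3, c=7): slope 5/3, span 3
hull edge (i=3, c=7) to (i=6, c=-2): slope -3, span 3
Factored form: p(x) = -2 ⊗ (x ⊕ (-5/3)) ⊗ (x ⊕ (-5/3)) ⊗ (x ⊕ (-5/3)) ⊗ (x ⊕ 3) ⊗ (x ⊕ 3) ⊗ (x ⊕ 3)
Answer: roots = -5/3 (mult 3), 3 (mult 3)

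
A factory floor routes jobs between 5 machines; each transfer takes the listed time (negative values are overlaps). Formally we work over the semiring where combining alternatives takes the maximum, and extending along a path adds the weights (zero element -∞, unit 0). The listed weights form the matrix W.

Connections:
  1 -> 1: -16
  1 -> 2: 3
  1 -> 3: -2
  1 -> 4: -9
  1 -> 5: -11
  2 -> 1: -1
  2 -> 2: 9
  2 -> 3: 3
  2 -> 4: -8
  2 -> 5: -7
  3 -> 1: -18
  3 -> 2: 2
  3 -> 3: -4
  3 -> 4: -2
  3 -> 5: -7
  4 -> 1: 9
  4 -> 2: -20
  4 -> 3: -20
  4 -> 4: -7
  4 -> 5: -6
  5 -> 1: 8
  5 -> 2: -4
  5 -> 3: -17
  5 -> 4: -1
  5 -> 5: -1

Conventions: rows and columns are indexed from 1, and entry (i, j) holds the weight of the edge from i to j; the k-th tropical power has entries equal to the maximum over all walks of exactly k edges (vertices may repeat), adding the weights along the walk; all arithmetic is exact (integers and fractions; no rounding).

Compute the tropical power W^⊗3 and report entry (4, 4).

W^⊗2:
  [2, 12, 6, -4, -4]
  [8, 18, 12, 1, 2]
  [7, 11, 5, -6, -5]
  [2, 12, 7, 0, -2]
  [8, 11, 6, -1, -2]
W^⊗3:
  [11, 21, 15, 4, 5]
  [17, 27, 21, 10, 11]
  [10, 20, 14, 3, 4]
  [11, 21, 15, 5, 5]
  [10, 20, 14, 4, 4]
Key observation: the optimum is the walk 4->1->3->4, with weight 9 + (-2) + (-2) = 5.
Optimal value attained by: walk 4->1->3->4.
Answer: (W^⊗3)[4][4] = 5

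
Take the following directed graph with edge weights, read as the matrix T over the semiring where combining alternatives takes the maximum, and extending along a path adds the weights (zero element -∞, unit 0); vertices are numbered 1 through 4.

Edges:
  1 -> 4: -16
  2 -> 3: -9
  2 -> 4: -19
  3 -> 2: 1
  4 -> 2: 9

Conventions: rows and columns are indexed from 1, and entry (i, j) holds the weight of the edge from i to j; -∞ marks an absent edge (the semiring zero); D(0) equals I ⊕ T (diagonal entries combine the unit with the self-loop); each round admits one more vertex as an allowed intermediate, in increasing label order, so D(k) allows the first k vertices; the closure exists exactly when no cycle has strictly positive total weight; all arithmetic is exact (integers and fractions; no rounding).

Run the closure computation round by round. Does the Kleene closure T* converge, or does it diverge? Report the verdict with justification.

D(0):
  [0, -∞, -∞, -16]
  [-∞, 0, -9, -19]
  [-∞, 1, 0, -∞]
  [-∞, 9, -∞, 0]
D(1):
  [0, -∞, -∞, -16]
  [-∞, 0, -9, -19]
  [-∞, 1, 0, -∞]
  [-∞, 9, -∞, 0]
D(2):
  [0, -∞, -∞, -16]
  [-∞, 0, -9, -19]
  [-∞, 1, 0, -18]
  [-∞, 9, 0, 0]
D(3):
  [0, -∞, -∞, -16]
  [-∞, 0, -9, -19]
  [-∞, 1, 0, -18]
  [-∞, 9, 0, 0]
D(4):
  [0, -7, -16, -16]
  [-∞, 0, -9, -19]
  [-∞, 1, 0, -18]
  [-∞, 9, 0, 0]
Key observation: every diagonal entry stays at the unit through all rounds, so no improving cycle exists.
Answer: CONVERGES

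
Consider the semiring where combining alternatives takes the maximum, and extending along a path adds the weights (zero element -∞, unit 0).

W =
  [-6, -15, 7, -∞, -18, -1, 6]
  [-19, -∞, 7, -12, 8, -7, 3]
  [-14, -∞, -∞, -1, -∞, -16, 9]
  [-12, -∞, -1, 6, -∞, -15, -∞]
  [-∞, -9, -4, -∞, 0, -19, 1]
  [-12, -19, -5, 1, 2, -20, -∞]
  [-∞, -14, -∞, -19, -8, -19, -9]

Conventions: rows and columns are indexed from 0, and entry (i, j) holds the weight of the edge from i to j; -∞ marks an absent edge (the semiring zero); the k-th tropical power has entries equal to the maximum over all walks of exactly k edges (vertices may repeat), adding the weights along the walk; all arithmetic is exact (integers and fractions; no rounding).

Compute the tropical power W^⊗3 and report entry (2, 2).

W^⊗2:
  [-7, -8, 1, 6, 1, -7, 16]
  [-7, -1, 4, 6, 8, -9, 16]
  [-13, -5, -2, 5, 1, -10, 0]
  [-6, -27, 5, 12, -13, -9, 8]
  [-18, -9, -2, -5, 0, -16, 5]
  [-11, -7, 0, 7, 2, -13, 4]
  [-31, -17, -7, -13, -6, -21, -7]
W^⊗3:
  [-6, 2, 5, 12, 8, -3, 10]
  [-6, 2, 6, 12, 8, -3, 13]
  [-7, -8, 4, 11, 3, -10, 7]
  [0, -6, 11, 18, 0, -3, 14]
  [-16, -9, -2, 1, 0, -14, 7]
  [-5, -7, 6, 13, 2, -8, 9]
  [-21, -15, -10, -7, -6, -23, 2]
Key observation: the optimum is the walk 2->3->3->2, with weight (-1) + 6 + (-1) = 4.
Optimal value attained by: walk 2->3->3->2.
Answer: (W^⊗3)[2][2] = 4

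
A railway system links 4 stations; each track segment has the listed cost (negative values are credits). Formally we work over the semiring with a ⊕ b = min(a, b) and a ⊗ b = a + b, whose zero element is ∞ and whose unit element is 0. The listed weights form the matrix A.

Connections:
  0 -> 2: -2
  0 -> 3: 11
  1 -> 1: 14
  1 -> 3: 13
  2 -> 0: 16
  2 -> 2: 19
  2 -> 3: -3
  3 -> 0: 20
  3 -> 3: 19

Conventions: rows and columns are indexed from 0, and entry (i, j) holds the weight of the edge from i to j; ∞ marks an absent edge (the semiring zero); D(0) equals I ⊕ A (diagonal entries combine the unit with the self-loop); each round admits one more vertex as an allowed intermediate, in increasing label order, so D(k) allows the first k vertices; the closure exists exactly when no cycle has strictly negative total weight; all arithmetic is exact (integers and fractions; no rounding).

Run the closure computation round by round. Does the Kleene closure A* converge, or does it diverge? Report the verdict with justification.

D(0):
  [0, ∞, -2, 11]
  [∞, 0, ∞, 13]
  [16, ∞, 0, -3]
  [20, ∞, ∞, 0]
D(1):
  [0, ∞, -2, 11]
  [∞, 0, ∞, 13]
  [16, ∞, 0, -3]
  [20, ∞, 18, 0]
D(2):
  [0, ∞, -2, 11]
  [∞, 0, ∞, 13]
  [16, ∞, 0, -3]
  [20, ∞, 18, 0]
D(3):
  [0, ∞, -2, -5]
  [∞, 0, ∞, 13]
  [16, ∞, 0, -3]
  [20, ∞, 18, 0]
D(4):
  [0, ∞, -2, -5]
  [33, 0, 31, 13]
  [16, ∞, 0, -3]
  [20, ∞, 18, 0]
Key observation: every diagonal entry stays at the unit through all rounds, so no improving cycle exists.
Answer: CONVERGES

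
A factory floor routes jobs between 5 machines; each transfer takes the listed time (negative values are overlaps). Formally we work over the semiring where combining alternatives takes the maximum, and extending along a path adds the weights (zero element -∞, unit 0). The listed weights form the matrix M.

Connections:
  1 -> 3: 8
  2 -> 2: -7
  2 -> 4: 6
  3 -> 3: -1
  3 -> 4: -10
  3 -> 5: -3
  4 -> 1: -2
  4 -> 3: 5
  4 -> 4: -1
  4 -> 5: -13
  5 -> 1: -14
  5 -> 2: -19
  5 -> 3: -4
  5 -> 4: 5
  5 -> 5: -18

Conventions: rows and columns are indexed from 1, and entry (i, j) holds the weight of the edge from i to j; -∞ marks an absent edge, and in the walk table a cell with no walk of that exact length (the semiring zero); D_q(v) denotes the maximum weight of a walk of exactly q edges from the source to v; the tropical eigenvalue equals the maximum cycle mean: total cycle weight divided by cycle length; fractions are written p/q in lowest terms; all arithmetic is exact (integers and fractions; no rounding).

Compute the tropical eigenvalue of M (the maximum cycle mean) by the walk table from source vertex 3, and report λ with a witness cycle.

q=0: [-∞, -∞, 0, -∞, -∞]
q=1: [-∞, -∞, -1, -10, -3]
q=2: [-12, -22, -2, 2, -4]
q=3: [0, -23, 7, 1, -5]
q=4: [-1, -24, 8, 0, 4]
q=5: [-2, -15, 7, 9, 5]
Optimal cycle mean attained by: cycle 3->5->4->3, total (-3) + 5 + 5, length 3.
Answer: λ = 7/3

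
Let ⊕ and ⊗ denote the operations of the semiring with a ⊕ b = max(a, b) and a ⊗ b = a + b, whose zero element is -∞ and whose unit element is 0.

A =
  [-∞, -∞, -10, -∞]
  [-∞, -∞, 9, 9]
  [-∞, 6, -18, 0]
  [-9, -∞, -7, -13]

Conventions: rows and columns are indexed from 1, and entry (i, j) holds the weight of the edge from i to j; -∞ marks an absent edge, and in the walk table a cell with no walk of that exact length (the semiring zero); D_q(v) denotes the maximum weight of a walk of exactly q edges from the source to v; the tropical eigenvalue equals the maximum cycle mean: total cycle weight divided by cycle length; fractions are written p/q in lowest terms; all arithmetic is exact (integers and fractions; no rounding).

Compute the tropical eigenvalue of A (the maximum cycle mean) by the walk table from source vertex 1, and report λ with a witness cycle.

q=0: [0, -∞, -∞, -∞]
q=1: [-∞, -∞, -10, -∞]
q=2: [-∞, -4, -28, -10]
q=3: [-19, -22, 5, 5]
q=4: [-4, 11, -2, 5]
Optimal cycle mean attained by: cycle 2->3->2, total 9 + 6, length 2.
Answer: λ = 15/2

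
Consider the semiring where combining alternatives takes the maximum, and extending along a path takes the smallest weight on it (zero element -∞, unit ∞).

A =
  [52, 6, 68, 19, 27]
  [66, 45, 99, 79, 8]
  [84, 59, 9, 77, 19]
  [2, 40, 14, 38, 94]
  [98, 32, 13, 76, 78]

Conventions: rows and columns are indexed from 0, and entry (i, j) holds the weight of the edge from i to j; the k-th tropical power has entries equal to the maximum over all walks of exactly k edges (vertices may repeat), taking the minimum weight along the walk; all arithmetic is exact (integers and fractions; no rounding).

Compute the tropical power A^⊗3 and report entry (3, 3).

A^⊗2:
  [68, 59, 52, 68, 27]
  [84, 59, 66, 77, 79]
  [59, 45, 68, 59, 77]
  [94, 40, 40, 76, 78]
  [78, 40, 68, 76, 78]
A^⊗3:
  [59, 52, 68, 59, 68]
  [79, 59, 68, 76, 78]
  [77, 59, 59, 76, 77]
  [78, 40, 68, 76, 78]
  [78, 59, 68, 76, 78]
Key observation: the optimum is the walk 3->4->4->3, with weight 94 min 78 min 76 = 76.
Optimal value attained by: walk 3->4->4->3.
Answer: (A^⊗3)[3][3] = 76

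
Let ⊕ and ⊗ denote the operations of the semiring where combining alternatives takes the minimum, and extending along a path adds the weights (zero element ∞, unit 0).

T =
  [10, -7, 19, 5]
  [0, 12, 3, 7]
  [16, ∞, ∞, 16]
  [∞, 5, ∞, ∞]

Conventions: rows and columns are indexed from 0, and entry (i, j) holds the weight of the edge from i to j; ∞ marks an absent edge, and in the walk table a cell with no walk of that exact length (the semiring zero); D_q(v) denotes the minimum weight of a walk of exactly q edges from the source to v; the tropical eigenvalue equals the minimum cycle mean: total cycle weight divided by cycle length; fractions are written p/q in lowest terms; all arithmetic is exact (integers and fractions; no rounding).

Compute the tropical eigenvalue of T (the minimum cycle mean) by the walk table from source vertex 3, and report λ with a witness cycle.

q=0: [∞, ∞, ∞, 0]
q=1: [∞, 5, ∞, ∞]
q=2: [5, 17, 8, 12]
q=3: [15, -2, 20, 10]
q=4: [-2, 8, 1, 5]
Optimal cycle mean attained by: cycle 0->1->0, total (-7) + 0, length 2.
Answer: λ = -7/2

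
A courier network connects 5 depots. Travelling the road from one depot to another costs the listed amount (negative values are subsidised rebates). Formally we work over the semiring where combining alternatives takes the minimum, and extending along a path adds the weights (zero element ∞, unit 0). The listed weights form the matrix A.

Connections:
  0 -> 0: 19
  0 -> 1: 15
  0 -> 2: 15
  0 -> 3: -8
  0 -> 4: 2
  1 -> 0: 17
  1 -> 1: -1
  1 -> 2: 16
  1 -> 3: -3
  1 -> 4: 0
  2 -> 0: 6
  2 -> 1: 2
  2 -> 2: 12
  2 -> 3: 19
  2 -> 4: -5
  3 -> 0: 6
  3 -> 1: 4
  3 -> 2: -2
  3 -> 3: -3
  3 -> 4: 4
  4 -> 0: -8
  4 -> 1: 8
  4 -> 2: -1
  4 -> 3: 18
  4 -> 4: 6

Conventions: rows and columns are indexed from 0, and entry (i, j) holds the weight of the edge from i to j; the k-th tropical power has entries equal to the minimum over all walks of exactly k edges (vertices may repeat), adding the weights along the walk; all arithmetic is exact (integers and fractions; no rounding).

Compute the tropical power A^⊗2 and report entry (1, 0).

A^⊗2:
  [-6, -4, -10, -11, -4]
  [-8, -2, -5, -6, -1]
  [-13, 1, -6, -2, 1]
  [-4, 0, -5, -6, -7]
  [-2, 1, 5, -16, -6]
Key observation: the optimum is the walk 1->4->0, with weight 0 + (-8) = -8.
Optimal value attained by: walk 1->4->0.
Answer: (A^⊗2)[1][0] = -8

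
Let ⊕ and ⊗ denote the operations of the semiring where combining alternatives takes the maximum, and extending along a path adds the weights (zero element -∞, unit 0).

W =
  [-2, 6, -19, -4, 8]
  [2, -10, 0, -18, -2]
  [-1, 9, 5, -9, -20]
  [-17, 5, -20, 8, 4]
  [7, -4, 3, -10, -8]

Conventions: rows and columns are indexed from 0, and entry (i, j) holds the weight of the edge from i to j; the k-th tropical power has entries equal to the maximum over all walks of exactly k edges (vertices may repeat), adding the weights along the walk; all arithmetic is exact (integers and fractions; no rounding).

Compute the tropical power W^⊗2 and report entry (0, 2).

W^⊗2:
  [15, 4, 11, 4, 6]
  [5, 9, 5, -2, 10]
  [11, 14, 10, -1, 7]
  [11, 13, 7, 16, 12]
  [5, 13, 8, 3, 15]
Key observation: the optimum is the walk 0->4->2, with weight 8 + 3 = 11.
Optimal value attained by: walk 0->4->2.
Answer: (W^⊗2)[0][2] = 11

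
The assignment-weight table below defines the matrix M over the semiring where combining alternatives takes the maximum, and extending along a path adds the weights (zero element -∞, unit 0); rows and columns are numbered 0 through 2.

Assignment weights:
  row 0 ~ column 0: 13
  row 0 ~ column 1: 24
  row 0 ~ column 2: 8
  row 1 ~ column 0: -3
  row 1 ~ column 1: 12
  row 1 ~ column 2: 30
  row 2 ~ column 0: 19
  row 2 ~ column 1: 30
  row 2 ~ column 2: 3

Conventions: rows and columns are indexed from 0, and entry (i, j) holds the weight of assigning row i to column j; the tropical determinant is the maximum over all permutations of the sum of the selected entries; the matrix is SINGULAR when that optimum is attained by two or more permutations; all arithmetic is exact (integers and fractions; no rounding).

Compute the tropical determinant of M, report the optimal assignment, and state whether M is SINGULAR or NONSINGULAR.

σ = (0, 1, 2): 13 + 12 + 3 = 28
σ = (0, 2, 1): 13 + 30 + 30 = 73
σ = (1, 0, 2): 24 + (-3) + 3 = 24
σ = (1, 2, 0): 24 + 30 + 19 = 73
σ = (2, 0, 1): 8 + (-3) + 30 = 35
σ = (2, 1, 0): 8 + 12 + 19 = 39
Optimal value attained by: σ = (0, 2, 1).
Answer: det⊕(M) = 73; verdict: SINGULAR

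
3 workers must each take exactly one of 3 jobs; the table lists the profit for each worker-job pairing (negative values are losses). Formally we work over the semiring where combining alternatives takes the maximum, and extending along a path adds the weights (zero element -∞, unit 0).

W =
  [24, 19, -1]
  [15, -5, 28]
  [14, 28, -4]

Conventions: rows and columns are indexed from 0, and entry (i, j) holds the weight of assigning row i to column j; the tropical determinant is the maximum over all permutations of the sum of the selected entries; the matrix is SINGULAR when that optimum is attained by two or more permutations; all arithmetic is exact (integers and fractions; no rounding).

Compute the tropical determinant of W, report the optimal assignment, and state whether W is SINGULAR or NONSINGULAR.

σ = (0, 1, 2): 24 + (-5) + (-4) = 15
σ = (0, 2, 1): 24 + 28 + 28 = 80
σ = (1, 0, 2): 19 + 15 + (-4) = 30
σ = (1, 2, 0): 19 + 28 + 14 = 61
σ = (2, 0, 1): (-1) + 15 + 28 = 42
σ = (2, 1, 0): (-1) + (-5) + 14 = 8
Optimal value attained by: σ = (0, 2, 1).
Answer: det⊕(W) = 80; verdict: NONSINGULAR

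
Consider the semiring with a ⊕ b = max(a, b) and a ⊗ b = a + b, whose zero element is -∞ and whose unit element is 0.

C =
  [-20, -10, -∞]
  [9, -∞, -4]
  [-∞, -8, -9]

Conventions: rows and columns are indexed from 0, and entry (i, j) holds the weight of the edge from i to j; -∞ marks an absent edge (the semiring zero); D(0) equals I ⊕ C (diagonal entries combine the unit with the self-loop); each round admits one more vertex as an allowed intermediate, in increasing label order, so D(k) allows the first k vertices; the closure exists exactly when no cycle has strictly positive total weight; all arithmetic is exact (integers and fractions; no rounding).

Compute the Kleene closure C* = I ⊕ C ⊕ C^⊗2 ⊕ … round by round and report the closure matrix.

D(0):
  [0, -10, -∞]
  [9, 0, -4]
  [-∞, -8, 0]
D(1):
  [0, -10, -∞]
  [9, 0, -4]
  [-∞, -8, 0]
D(2):
  [0, -10, -14]
  [9, 0, -4]
  [1, -8, 0]
D(3):
  [0, -10, -14]
  [9, 0, -4]
  [1, -8, 0]
Answer: C* = [[0, -10, -14], [9, 0, -4], [1, -8, 0]]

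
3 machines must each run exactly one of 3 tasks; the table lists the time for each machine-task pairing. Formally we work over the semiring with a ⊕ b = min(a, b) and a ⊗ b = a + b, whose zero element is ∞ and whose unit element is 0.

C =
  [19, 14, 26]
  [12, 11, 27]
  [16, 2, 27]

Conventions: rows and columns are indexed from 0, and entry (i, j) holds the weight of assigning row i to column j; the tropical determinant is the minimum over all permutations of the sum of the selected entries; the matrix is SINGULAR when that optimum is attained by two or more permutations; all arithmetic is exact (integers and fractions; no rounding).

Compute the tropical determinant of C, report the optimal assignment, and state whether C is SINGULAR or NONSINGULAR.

σ = (0, 1, 2): 19 + 11 + 27 = 57
σ = (0, 2, 1): 19 + 27 + 2 = 48
σ = (1, 0, 2): 14 + 12 + 27 = 53
σ = (1, 2, 0): 14 + 27 + 16 = 57
σ = (2, 0, 1): 26 + 12 + 2 = 40
σ = (2, 1, 0): 26 + 11 + 16 = 53
Optimal value attained by: σ = (2, 0, 1).
Answer: det⊕(C) = 40; verdict: NONSINGULAR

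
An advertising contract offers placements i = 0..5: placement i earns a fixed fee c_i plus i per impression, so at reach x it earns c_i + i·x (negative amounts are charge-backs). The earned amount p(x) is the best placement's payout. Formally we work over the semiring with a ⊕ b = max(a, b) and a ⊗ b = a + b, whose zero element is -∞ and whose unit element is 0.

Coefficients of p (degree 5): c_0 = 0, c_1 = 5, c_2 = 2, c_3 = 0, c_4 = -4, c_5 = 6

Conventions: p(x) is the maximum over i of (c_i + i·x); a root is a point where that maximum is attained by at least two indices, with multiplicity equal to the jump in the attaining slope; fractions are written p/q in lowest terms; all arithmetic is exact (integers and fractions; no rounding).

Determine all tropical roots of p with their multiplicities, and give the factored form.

hull edge (i=0, c=0) to (i=1, c=5): slope 5, span 1
hull edge (i=1, c=5) to (i=5, c=6): slope 1/4, span 4
Factored form: p(x) = 6 ⊗ (x ⊕ (-5)) ⊗ (x ⊕ (-1/4)) ⊗ (x ⊕ (-1/4)) ⊗ (x ⊕ (-1/4)) ⊗ (x ⊕ (-1/4))
Answer: roots = -5 (mult 1), -1/4 (mult 4)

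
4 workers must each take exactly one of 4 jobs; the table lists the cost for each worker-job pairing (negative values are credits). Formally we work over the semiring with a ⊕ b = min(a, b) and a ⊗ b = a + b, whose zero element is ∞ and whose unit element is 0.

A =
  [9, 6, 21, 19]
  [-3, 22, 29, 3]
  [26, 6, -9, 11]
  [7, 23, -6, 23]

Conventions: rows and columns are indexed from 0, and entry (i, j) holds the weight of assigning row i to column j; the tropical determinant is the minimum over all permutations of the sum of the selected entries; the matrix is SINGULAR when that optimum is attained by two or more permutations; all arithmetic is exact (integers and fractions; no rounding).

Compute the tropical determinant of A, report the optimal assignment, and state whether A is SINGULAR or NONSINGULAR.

σ = (0, 1, 2, 3): 9 + 22 + (-9) + 23 = 45
σ = (0, 1, 3, 2): 9 + 22 + 11 + (-6) = 36
σ = (0, 2, 1, 3): 9 + 29 + 6 + 23 = 67
σ = (0, 2, 3, 1): 9 + 29 + 11 + 23 = 72
σ = (0, 3, 1, 2): 9 + 3 + 6 + (-6) = 12
σ = (0, 3, 2, 1): 9 + 3 + (-9) + 23 = 26
σ = (1, 0, 2, 3): 6 + (-3) + (-9) + 23 = 17
σ = (1, 0, 3, 2): 6 + (-3) + 11 + (-6) = 8
σ = (1, 2, 0, 3): 6 + 29 + 26 + 23 = 84
σ = (1, 2, 3, 0): 6 + 29 + 11 + 7 = 53
σ = (1, 3, 0, 2): 6 + 3 + 26 + (-6) = 29
σ = (1, 3, 2, 0): 6 + 3 + (-9) + 7 = 7
σ = (2, 0, 1, 3): 21 + (-3) + 6 + 23 = 47
σ = (2, 0, 3, 1): 21 + (-3) + 11 + 23 = 52
σ = (2, 1, 0, 3): 21 + 22 + 26 + 23 = 92
σ = (2, 1, 3, 0): 21 + 22 + 11 + 7 = 61
σ = (2, 3, 0, 1): 21 + 3 + 26 + 23 = 73
σ = (2, 3, 1, 0): 21 + 3 + 6 + 7 = 37
σ = (3, 0, 1, 2): 19 + (-3) + 6 + (-6) = 16
σ = (3, 0, 2, 1): 19 + (-3) + (-9) + 23 = 30
σ = (3, 1, 0, 2): 19 + 22 + 26 + (-6) = 61
σ = (3, 1, 2, 0): 19 + 22 + (-9) + 7 = 39
σ = (3, 2, 0, 1): 19 + 29 + 26 + 23 = 97
σ = (3, 2, 1, 0): 19 + 29 + 6 + 7 = 61
Optimal value attained by: σ = (1, 3, 2, 0).
Answer: det⊕(A) = 7; verdict: NONSINGULAR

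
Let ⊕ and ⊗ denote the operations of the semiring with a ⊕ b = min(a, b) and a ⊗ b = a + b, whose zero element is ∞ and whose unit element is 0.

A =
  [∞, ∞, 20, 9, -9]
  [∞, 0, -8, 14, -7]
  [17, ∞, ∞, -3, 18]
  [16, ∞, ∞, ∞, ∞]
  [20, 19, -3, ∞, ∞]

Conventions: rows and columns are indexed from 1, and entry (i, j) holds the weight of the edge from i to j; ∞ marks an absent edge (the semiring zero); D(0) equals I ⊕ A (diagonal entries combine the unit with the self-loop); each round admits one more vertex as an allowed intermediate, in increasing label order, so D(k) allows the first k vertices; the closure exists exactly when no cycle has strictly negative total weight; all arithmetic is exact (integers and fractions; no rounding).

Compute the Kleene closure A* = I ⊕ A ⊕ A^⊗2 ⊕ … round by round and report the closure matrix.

D(0):
  [0, ∞, 20, 9, -9]
  [∞, 0, -8, 14, -7]
  [17, ∞, 0, -3, 18]
  [16, ∞, ∞, 0, ∞]
  [20, 19, -3, ∞, 0]
D(1):
  [0, ∞, 20, 9, -9]
  [∞, 0, -8, 14, -7]
  [17, ∞, 0, -3, 8]
  [16, ∞, 36, 0, 7]
  [20, 19, -3, 29, 0]
D(2):
  [0, ∞, 20, 9, -9]
  [∞, 0, -8, 14, -7]
  [17, ∞, 0, -3, 8]
  [16, ∞, 36, 0, 7]
  [20, 19, -3, 29, 0]
D(3):
  [0, ∞, 20, 9, -9]
  [9, 0, -8, -11, -7]
  [17, ∞, 0, -3, 8]
  [16, ∞, 36, 0, 7]
  [14, 19, -3, -6, 0]
D(4):
  [0, ∞, 20, 9, -9]
  [5, 0, -8, -11, -7]
  [13, ∞, 0, -3, 4]
  [16, ∞, 36, 0, 7]
  [10, 19, -3, -6, 0]
D(5):
  [0, 10, -12, -15, -9]
  [3, 0, -10, -13, -7]
  [13, 23, 0, -3, 4]
  [16, 26, 4, 0, 7]
  [10, 19, -3, -6, 0]
Answer: A* = [[0, 10, -12, -15, -9], [3, 0, -10, -13, -7], [13, 23, 0, -3, 4], [16, 26, 4, 0, 7], [10, 19, -3, -6, 0]]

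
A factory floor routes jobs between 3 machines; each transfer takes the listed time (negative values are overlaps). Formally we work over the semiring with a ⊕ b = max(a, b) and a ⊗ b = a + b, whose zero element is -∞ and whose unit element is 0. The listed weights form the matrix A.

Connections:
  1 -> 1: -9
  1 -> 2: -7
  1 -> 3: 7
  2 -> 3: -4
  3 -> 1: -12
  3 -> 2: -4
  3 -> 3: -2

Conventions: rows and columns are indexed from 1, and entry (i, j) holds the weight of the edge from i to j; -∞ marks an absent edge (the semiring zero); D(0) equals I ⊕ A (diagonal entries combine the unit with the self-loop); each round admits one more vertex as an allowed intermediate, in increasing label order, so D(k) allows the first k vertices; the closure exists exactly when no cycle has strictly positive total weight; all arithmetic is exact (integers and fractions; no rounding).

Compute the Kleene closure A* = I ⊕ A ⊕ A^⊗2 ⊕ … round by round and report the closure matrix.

D(0):
  [0, -7, 7]
  [-∞, 0, -4]
  [-12, -4, 0]
D(1):
  [0, -7, 7]
  [-∞, 0, -4]
  [-12, -4, 0]
D(2):
  [0, -7, 7]
  [-∞, 0, -4]
  [-12, -4, 0]
D(3):
  [0, 3, 7]
  [-16, 0, -4]
  [-12, -4, 0]
Answer: A* = [[0, 3, 7], [-16, 0, -4], [-12, -4, 0]]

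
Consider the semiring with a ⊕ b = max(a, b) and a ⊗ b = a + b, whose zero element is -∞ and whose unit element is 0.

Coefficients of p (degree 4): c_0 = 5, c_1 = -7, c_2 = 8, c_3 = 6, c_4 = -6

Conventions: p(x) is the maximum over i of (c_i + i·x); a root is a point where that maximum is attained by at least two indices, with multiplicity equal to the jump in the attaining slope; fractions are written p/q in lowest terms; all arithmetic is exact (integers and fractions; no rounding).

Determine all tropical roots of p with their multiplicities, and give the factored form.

hull edge (i=0, c=5) to (i=2, c=8): slope 3/2, span 2
hull edge (i=2, c=8) to (i=3, c=6): slope -2, span 1
hull edge (i=3, c=6) to (i=4, c=-6): slope -12, span 1
Factored form: p(x) = -6 ⊗ (x ⊕ (-3/2)) ⊗ (x ⊕ (-3/2)) ⊗ (x ⊕ 2) ⊗ (x ⊕ 12)
Answer: roots = -3/2 (mult 2), 2 (mult 1), 12 (mult 1)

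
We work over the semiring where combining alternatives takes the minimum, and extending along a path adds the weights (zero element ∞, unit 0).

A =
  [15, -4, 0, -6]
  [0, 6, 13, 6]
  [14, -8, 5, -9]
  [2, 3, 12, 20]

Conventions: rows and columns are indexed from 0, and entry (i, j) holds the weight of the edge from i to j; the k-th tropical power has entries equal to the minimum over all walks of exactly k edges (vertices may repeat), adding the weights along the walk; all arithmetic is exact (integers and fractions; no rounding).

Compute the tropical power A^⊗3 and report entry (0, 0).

A^⊗2:
  [-4, -8, 5, -9]
  [6, -4, 0, -6]
  [-8, -6, 3, -4]
  [3, -2, 2, -4]
A^⊗3:
  [-8, -8, -4, -10]
  [-4, -8, 5, -9]
  [-6, -12, -8, -14]
  [-2, -6, 3, -7]
Key observation: the optimum is the walk 0->2->1->0, with weight 0 + (-8) + 0 = -8.
Optimal value attained by: walk 0->2->1->0.
Answer: (A^⊗3)[0][0] = -8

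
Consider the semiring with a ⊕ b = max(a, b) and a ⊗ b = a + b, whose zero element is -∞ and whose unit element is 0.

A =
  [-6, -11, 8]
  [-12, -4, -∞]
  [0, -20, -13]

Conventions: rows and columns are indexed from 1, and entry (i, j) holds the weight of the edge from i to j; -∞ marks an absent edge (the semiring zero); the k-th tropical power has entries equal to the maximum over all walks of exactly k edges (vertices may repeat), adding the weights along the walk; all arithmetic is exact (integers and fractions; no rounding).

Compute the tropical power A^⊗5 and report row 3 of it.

A^⊗2:
  [8, -12, 2]
  [-16, -8, -4]
  [-6, -11, 8]
A^⊗3:
  [2, -3, 16]
  [-4, -12, -8]
  [8, -12, 2]
A^⊗4:
  [16, -4, 10]
  [-8, -15, 4]
  [2, -3, 16]
A^⊗5:
  [10, 5, 24]
  [4, -16, 0]
  [16, -4, 10]
Answer: row 3 of A^⊗5 = [16, -4, 10]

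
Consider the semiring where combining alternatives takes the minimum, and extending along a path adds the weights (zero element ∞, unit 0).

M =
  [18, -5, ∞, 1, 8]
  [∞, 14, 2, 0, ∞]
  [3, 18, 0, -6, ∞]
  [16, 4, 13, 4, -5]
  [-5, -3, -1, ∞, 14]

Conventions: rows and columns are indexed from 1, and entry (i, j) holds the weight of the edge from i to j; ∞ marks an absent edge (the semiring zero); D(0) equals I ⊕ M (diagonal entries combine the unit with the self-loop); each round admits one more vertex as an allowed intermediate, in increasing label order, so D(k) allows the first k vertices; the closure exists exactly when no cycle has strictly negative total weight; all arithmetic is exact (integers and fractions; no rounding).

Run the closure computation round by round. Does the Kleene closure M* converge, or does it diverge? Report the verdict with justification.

D(0):
  [0, -5, ∞, 1, 8]
  [∞, 0, 2, 0, ∞]
  [3, 18, 0, -6, ∞]
  [16, 4, 13, 0, -5]
  [-5, -3, -1, ∞, 0]
D(1):
  [0, -5, ∞, 1, 8]
  [∞, 0, 2, 0, ∞]
  [3, -2, 0, -6, 11]
  [16, 4, 13, 0, -5]
  [-5, -10, -1, -4, 0]
D(2):
  [0, -5, -3, -5, 8]
  [∞, 0, 2, 0, ∞]
  [3, -2, 0, -6, 11]
  [16, 4, 6, 0, -5]
  [-5, -10, -8, -10, 0]
D(3):
  [0, -5, -3, -9, 8]
  [5, 0, 2, -4, 13]
  [3, -2, 0, -6, 11]
  [9, 4, 6, 0, -5]
  [-5, -10, -8, -14, 0]
Detection: at round 4, diagonal entry (5, 5) turns strictly negative.
Key observation: the cycle 5->1->2->3->4->5 has total weight (-5) + (-5) + 2 + (-6) + (-5), which is strictly negative.
Answer: DIVERGES — negative cycle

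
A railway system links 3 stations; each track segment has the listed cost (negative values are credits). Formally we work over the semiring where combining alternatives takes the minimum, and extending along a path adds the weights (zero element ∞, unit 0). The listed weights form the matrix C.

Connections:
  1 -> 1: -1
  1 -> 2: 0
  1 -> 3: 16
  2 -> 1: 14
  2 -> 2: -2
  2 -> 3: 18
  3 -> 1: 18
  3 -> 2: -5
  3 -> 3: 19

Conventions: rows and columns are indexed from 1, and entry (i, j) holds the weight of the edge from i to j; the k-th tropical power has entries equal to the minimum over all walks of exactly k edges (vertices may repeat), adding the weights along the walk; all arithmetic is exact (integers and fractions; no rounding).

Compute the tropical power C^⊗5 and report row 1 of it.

C^⊗2:
  [-2, -2, 15]
  [12, -4, 16]
  [9, -7, 13]
C^⊗3:
  [-3, -4, 14]
  [10, -6, 14]
  [7, -9, 11]
C^⊗4:
  [-4, -6, 13]
  [8, -8, 12]
  [5, -11, 9]
C^⊗5:
  [-5, -8, 12]
  [6, -10, 10]
  [3, -13, 7]
Answer: row 1 of C^⊗5 = [-5, -8, 12]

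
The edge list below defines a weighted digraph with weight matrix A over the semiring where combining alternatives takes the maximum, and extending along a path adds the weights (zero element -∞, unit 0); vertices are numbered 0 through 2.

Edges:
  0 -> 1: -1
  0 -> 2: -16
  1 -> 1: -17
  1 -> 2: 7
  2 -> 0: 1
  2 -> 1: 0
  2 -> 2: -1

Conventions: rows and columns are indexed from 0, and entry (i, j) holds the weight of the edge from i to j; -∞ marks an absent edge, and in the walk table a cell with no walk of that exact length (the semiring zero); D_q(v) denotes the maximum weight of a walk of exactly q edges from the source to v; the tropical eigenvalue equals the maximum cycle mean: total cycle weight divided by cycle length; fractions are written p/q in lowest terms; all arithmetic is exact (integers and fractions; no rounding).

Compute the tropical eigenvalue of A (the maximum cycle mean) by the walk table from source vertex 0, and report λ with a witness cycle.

q=0: [0, -∞, -∞]
q=1: [-∞, -1, -16]
q=2: [-15, -16, 6]
q=3: [7, 6, 5]
Optimal cycle mean attained by: cycle 1->2->1, total 7 + 0, length 2.
Answer: λ = 7/2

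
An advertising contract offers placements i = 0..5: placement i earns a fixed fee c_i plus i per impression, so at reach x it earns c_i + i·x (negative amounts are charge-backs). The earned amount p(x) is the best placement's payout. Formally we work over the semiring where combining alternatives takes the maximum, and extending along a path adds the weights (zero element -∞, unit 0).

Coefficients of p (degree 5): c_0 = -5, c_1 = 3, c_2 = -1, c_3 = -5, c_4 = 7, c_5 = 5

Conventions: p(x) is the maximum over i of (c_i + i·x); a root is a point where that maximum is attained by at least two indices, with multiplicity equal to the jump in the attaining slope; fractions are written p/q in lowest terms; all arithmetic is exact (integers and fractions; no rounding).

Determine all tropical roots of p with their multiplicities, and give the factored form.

hull edge (i=0, c=-5) to (i=1, c=3): slope 8, span 1
hull edge (i=1, c=3) to (i=4, c=7): slope 4/3, span 3
hull edge (i=4, c=7) to (i=5, c=5): slope -2, span 1
Factored form: p(x) = 5 ⊗ (x ⊕ (-8)) ⊗ (x ⊕ (-4/3)) ⊗ (x ⊕ (-4/3)) ⊗ (x ⊕ (-4/3)) ⊗ (x ⊕ 2)
Answer: roots = -8 (mult 1), -4/3 (mult 3), 2 (mult 1)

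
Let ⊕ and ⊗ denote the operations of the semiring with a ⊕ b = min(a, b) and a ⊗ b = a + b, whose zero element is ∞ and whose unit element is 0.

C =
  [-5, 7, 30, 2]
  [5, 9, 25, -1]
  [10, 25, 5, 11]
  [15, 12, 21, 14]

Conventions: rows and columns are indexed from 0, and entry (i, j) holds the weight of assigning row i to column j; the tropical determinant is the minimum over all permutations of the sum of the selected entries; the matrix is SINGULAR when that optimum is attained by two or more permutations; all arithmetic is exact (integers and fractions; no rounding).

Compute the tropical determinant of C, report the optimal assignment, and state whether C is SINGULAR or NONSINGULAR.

σ = (0, 1, 2, 3): (-5) + 9 + 5 + 14 = 23
σ = (0, 1, 3, 2): (-5) + 9 + 11 + 21 = 36
σ = (0, 2, 1, 3): (-5) + 25 + 25 + 14 = 59
σ = (0, 2, 3, 1): (-5) + 25 + 11 + 12 = 43
σ = (0, 3, 1, 2): (-5) + (-1) + 25 + 21 = 40
σ = (0, 3, 2, 1): (-5) + (-1) + 5 + 12 = 11
σ = (1, 0, 2, 3): 7 + 5 + 5 + 14 = 31
σ = (1, 0, 3, 2): 7 + 5 + 11 + 21 = 44
σ = (1, 2, 0, 3): 7 + 25 + 10 + 14 = 56
σ = (1, 2, 3, 0): 7 + 25 + 11 + 15 = 58
σ = (1, 3, 0, 2): 7 + (-1) + 10 + 21 = 37
σ = (1, 3, 2, 0): 7 + (-1) + 5 + 15 = 26
σ = (2, 0, 1, 3): 30 + 5 + 25 + 14 = 74
σ = (2, 0, 3, 1): 30 + 5 + 11 + 12 = 58
σ = (2, 1, 0, 3): 30 + 9 + 10 + 14 = 63
σ = (2, 1, 3, 0): 30 + 9 + 11 + 15 = 65
σ = (2, 3, 0, 1): 30 + (-1) + 10 + 12 = 51
σ = (2, 3, 1, 0): 30 + (-1) + 25 + 15 = 69
σ = (3, 0, 1, 2): 2 + 5 + 25 + 21 = 53
σ = (3, 0, 2, 1): 2 + 5 + 5 + 12 = 24
σ = (3, 1, 0, 2): 2 + 9 + 10 + 21 = 42
σ = (3, 1, 2, 0): 2 + 9 + 5 + 15 = 31
σ = (3, 2, 0, 1): 2 + 25 + 10 + 12 = 49
σ = (3, 2, 1, 0): 2 + 25 + 25 + 15 = 67
Optimal value attained by: σ = (0, 3, 2, 1).
Answer: det⊕(C) = 11; verdict: NONSINGULAR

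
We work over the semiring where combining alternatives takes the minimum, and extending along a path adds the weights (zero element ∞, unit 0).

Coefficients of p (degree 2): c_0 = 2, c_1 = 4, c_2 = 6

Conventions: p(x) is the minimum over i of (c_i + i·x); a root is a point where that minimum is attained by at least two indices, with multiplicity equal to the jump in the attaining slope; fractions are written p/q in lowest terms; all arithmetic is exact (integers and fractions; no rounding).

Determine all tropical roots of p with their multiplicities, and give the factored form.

hull edge (i=0, c=2) to (i=2, c=6): slope 2, span 2
Factored form: p(x) = 6 ⊗ (x ⊕ (-2)) ⊗ (x ⊕ (-2))
Answer: roots = -2 (mult 2)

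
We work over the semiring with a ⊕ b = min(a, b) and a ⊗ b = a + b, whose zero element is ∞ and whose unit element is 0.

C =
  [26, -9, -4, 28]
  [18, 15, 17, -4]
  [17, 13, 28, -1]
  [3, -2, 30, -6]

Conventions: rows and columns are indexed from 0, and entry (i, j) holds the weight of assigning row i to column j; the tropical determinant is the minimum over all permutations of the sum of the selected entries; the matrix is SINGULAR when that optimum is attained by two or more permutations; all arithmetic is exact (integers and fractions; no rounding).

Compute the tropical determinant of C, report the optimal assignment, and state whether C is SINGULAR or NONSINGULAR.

σ = (0, 1, 2, 3): 26 + 15 + 28 + (-6) = 63
σ = (0, 1, 3, 2): 26 + 15 + (-1) + 30 = 70
σ = (0, 2, 1, 3): 26 + 17 + 13 + (-6) = 50
σ = (0, 2, 3, 1): 26 + 17 + (-1) + (-2) = 40
σ = (0, 3, 1, 2): 26 + (-4) + 13 + 30 = 65
σ = (0, 3, 2, 1): 26 + (-4) + 28 + (-2) = 48
σ = (1, 0, 2, 3): (-9) + 18 + 28 + (-6) = 31
σ = (1, 0, 3, 2): (-9) + 18 + (-1) + 30 = 38
σ = (1, 2, 0, 3): (-9) + 17 + 17 + (-6) = 19
σ = (1, 2, 3, 0): (-9) + 17 + (-1) + 3 = 10
σ = (1, 3, 0, 2): (-9) + (-4) + 17 + 30 = 34
σ = (1, 3, 2, 0): (-9) + (-4) + 28 + 3 = 18
σ = (2, 0, 1, 3): (-4) + 18 + 13 + (-6) = 21
σ = (2, 0, 3, 1): (-4) + 18 + (-1) + (-2) = 11
σ = (2, 1, 0, 3): (-4) + 15 + 17 + (-6) = 22
σ = (2, 1, 3, 0): (-4) + 15 + (-1) + 3 = 13
σ = (2, 3, 0, 1): (-4) + (-4) + 17 + (-2) = 7
σ = (2, 3, 1, 0): (-4) + (-4) + 13 + 3 = 8
σ = (3, 0, 1, 2): 28 + 18 + 13 + 30 = 89
σ = (3, 0, 2, 1): 28 + 18 + 28 + (-2) = 72
σ = (3, 1, 0, 2): 28 + 15 + 17 + 30 = 90
σ = (3, 1, 2, 0): 28 + 15 + 28 + 3 = 74
σ = (3, 2, 0, 1): 28 + 17 + 17 + (-2) = 60
σ = (3, 2, 1, 0): 28 + 17 + 13 + 3 = 61
Optimal value attained by: σ = (2, 3, 0, 1).
Answer: det⊕(C) = 7; verdict: NONSINGULAR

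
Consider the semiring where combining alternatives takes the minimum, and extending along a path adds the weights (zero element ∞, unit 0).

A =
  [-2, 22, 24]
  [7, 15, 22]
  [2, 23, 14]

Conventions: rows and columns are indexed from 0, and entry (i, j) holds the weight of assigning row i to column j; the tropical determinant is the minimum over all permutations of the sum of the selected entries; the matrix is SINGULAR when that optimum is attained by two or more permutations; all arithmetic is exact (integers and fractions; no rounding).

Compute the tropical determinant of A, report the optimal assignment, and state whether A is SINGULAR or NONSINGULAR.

σ = (0, 1, 2): (-2) + 15 + 14 = 27
σ = (0, 2, 1): (-2) + 22 + 23 = 43
σ = (1, 0, 2): 22 + 7 + 14 = 43
σ = (1, 2, 0): 22 + 22 + 2 = 46
σ = (2, 0, 1): 24 + 7 + 23 = 54
σ = (2, 1, 0): 24 + 15 + 2 = 41
Optimal value attained by: σ = (0, 1, 2).
Answer: det⊕(A) = 27; verdict: NONSINGULAR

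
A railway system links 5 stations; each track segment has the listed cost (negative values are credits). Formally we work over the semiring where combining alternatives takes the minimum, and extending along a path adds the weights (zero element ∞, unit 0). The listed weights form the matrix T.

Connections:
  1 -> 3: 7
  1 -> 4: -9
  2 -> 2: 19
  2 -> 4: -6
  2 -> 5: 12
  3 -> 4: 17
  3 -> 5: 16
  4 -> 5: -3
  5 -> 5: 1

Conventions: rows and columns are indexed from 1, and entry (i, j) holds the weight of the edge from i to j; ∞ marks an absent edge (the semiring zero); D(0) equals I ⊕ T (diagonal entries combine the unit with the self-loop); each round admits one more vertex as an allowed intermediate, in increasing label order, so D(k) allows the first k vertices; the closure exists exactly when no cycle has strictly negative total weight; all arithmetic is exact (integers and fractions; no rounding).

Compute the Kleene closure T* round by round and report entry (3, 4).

D(0):
  [0, ∞, 7, -9, ∞]
  [∞, 0, ∞, -6, 12]
  [∞, ∞, 0, 17, 16]
  [∞, ∞, ∞, 0, -3]
  [∞, ∞, ∞, ∞, 0]
D(1):
  [0, ∞, 7, -9, ∞]
  [∞, 0, ∞, -6, 12]
  [∞, ∞, 0, 17, 16]
  [∞, ∞, ∞, 0, -3]
  [∞, ∞, ∞, ∞, 0]
D(2):
  [0, ∞, 7, -9, ∞]
  [∞, 0, ∞, -6, 12]
  [∞, ∞, 0, 17, 16]
  [∞, ∞, ∞, 0, -3]
  [∞, ∞, ∞, ∞, 0]
D(3):
  [0, ∞, 7, -9, 23]
  [∞, 0, ∞, -6, 12]
  [∞, ∞, 0, 17, 16]
  [∞, ∞, ∞, 0, -3]
  [∞, ∞, ∞, ∞, 0]
D(4):
  [0, ∞, 7, -9, -12]
  [∞, 0, ∞, -6, -9]
  [∞, ∞, 0, 17, 14]
  [∞, ∞, ∞, 0, -3]
  [∞, ∞, ∞, ∞, 0]
D(5):
  [0, ∞, 7, -9, -12]
  [∞, 0, ∞, -6, -9]
  [∞, ∞, 0, 17, 14]
  [∞, ∞, ∞, 0, -3]
  [∞, ∞, ∞, ∞, 0]
Answer: T*[3][4] = 17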